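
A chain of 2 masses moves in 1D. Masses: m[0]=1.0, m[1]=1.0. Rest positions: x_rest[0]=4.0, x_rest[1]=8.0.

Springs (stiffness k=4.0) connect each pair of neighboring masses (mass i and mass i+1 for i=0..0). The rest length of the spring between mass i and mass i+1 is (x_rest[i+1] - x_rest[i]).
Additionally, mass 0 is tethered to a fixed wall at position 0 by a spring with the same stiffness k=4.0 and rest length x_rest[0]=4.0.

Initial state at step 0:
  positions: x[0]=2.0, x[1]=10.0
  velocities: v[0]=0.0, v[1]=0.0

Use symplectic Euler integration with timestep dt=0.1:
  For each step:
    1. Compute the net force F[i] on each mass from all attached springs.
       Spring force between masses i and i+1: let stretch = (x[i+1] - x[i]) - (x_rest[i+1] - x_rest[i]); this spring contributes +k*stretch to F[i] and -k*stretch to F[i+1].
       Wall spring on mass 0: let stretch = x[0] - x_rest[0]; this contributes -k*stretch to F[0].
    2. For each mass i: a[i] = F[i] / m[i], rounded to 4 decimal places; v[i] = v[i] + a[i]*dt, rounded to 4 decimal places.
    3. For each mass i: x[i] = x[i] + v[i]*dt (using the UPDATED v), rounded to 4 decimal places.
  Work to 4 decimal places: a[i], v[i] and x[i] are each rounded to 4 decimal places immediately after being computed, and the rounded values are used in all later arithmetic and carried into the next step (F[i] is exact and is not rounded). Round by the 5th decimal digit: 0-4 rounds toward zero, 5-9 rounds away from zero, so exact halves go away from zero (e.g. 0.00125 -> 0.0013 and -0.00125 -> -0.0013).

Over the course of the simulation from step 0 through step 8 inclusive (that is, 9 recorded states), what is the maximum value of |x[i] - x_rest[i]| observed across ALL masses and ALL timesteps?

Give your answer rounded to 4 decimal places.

Answer: 2.3747

Derivation:
Step 0: x=[2.0000 10.0000] v=[0.0000 0.0000]
Step 1: x=[2.2400 9.8400] v=[2.4000 -1.6000]
Step 2: x=[2.6944 9.5360] v=[4.5440 -3.0400]
Step 3: x=[3.3147 9.1183] v=[6.2029 -4.1766]
Step 4: x=[4.0346 8.6285] v=[7.1985 -4.8980]
Step 5: x=[4.7768 8.1149] v=[7.4222 -5.1356]
Step 6: x=[5.4615 7.6278] v=[6.8467 -4.8708]
Step 7: x=[6.0144 7.2141] v=[5.5286 -4.1373]
Step 8: x=[6.3747 6.9124] v=[3.6027 -3.0172]
Max displacement = 2.3747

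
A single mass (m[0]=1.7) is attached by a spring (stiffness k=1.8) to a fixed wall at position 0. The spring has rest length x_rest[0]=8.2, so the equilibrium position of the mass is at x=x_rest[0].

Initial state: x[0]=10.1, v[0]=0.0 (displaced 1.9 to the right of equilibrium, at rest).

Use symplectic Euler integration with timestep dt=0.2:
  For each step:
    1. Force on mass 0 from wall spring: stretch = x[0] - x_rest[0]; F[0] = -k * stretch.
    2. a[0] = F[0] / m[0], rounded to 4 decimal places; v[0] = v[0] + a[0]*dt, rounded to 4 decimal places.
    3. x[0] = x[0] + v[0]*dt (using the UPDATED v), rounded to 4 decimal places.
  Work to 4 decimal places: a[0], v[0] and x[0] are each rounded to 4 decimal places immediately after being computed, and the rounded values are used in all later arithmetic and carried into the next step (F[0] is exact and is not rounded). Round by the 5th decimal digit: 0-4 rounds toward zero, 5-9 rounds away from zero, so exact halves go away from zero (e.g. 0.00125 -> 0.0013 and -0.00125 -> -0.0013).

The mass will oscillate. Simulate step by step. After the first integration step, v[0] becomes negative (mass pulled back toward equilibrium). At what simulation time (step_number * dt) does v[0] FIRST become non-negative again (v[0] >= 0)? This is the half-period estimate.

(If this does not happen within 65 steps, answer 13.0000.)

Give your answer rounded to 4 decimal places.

Step 0: x=[10.1000] v=[0.0000]
Step 1: x=[10.0195] v=[-0.4024]
Step 2: x=[9.8620] v=[-0.7877]
Step 3: x=[9.6341] v=[-1.1397]
Step 4: x=[9.3454] v=[-1.4434]
Step 5: x=[9.0082] v=[-1.6860]
Step 6: x=[8.6368] v=[-1.8571]
Step 7: x=[8.2469] v=[-1.9496]
Step 8: x=[7.8550] v=[-1.9595]
Step 9: x=[7.4777] v=[-1.8864]
Step 10: x=[7.1310] v=[-1.7334]
Step 11: x=[6.8296] v=[-1.5070]
Step 12: x=[6.5862] v=[-1.2168]
Step 13: x=[6.4112] v=[-0.8751]
Step 14: x=[6.3119] v=[-0.4963]
Step 15: x=[6.2926] v=[-0.0965]
Step 16: x=[6.3541] v=[0.3074]
First v>=0 after going negative at step 16, time=3.2000

Answer: 3.2000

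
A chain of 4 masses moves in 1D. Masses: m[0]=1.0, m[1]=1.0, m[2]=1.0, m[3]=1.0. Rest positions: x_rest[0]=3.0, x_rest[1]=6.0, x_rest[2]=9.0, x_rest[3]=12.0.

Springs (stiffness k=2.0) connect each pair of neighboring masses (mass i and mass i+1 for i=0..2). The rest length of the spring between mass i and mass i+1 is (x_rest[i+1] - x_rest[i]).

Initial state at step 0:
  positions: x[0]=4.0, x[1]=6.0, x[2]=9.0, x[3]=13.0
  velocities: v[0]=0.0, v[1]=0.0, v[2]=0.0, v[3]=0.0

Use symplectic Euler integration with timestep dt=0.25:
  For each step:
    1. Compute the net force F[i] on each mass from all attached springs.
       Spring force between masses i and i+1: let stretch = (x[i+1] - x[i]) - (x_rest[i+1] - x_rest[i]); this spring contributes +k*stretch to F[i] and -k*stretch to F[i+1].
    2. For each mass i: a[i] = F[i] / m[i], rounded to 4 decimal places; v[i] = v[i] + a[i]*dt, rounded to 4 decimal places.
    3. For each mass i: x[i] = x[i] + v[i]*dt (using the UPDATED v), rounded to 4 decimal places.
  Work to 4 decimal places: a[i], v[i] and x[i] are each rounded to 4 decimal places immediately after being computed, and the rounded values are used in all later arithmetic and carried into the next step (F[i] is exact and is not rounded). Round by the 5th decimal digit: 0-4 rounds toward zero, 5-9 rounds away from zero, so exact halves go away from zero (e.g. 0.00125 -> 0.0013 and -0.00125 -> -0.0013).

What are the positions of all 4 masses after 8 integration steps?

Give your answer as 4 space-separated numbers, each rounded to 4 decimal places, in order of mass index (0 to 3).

Answer: 3.2911 6.7092 9.7092 12.2911

Derivation:
Step 0: x=[4.0000 6.0000 9.0000 13.0000] v=[0.0000 0.0000 0.0000 0.0000]
Step 1: x=[3.8750 6.1250 9.1250 12.8750] v=[-0.5000 0.5000 0.5000 -0.5000]
Step 2: x=[3.6563 6.3438 9.3438 12.6563] v=[-0.8750 0.8750 0.8750 -0.8750]
Step 3: x=[3.3985 6.6016 9.6016 12.3985] v=[-1.0313 1.0313 1.0313 -1.0313]
Step 4: x=[3.1661 6.8341 9.8341 12.1661] v=[-0.9298 0.9298 0.9298 -0.9298]
Step 5: x=[3.0172 6.9831 9.9831 12.0172] v=[-0.5958 0.5958 0.5958 -0.5958]
Step 6: x=[2.9890 7.0113 10.0113 11.9890] v=[-0.1129 0.1129 0.1129 -0.1129]
Step 7: x=[3.0886 6.9117 9.9117 12.0886] v=[0.3983 -0.3983 -0.3983 0.3983]
Step 8: x=[3.2911 6.7092 9.7092 12.2911] v=[0.8099 -0.8099 -0.8099 0.8099]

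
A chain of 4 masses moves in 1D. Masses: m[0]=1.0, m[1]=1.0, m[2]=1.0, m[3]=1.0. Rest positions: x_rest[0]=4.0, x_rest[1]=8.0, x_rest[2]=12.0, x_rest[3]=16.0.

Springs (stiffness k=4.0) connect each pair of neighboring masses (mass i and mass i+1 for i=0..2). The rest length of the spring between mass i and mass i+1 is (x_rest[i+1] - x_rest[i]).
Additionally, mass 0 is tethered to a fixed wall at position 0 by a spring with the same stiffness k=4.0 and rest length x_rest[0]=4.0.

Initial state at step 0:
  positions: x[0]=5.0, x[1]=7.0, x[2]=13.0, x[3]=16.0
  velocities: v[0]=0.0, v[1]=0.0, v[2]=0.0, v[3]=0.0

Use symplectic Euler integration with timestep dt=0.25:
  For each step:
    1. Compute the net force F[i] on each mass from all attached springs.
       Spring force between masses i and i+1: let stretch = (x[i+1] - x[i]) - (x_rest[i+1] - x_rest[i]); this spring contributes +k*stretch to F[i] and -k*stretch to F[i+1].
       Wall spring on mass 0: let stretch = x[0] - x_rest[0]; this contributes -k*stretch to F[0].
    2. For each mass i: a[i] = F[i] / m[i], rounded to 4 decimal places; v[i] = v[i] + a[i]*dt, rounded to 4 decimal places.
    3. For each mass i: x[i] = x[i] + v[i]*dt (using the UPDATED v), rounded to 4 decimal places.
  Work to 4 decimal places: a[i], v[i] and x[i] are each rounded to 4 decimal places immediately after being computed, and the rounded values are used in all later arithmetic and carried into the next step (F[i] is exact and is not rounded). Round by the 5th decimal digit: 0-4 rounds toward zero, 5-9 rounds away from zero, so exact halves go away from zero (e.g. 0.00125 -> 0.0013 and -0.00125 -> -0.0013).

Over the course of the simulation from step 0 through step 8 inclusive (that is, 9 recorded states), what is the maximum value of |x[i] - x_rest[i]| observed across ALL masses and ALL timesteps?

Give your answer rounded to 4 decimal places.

Step 0: x=[5.0000 7.0000 13.0000 16.0000] v=[0.0000 0.0000 0.0000 0.0000]
Step 1: x=[4.2500 8.0000 12.2500 16.2500] v=[-3.0000 4.0000 -3.0000 1.0000]
Step 2: x=[3.3750 9.1250 11.4375 16.5000] v=[-3.5000 4.5000 -3.2500 1.0000]
Step 3: x=[3.0938 9.3906 11.3125 16.4844] v=[-1.1250 1.0625 -0.5000 -0.0625]
Step 4: x=[3.6133 8.5625 12.0000 16.1758] v=[2.0780 -3.3124 2.7500 -1.2344]
Step 5: x=[4.4668 7.3565 12.8721 15.8233] v=[3.4139 -4.8241 3.4883 -1.4102]
Step 6: x=[4.9260 6.8070 13.1031 15.7330] v=[1.8368 -2.1982 0.9239 -0.3614]
Step 7: x=[4.6240 7.3612 12.4175 15.9852] v=[-1.2082 2.2169 -2.7423 1.0087]
Step 8: x=[3.8503 8.4952 11.3598 16.3455] v=[-3.0950 4.5360 -4.2309 1.4410]
Max displacement = 1.3906

Answer: 1.3906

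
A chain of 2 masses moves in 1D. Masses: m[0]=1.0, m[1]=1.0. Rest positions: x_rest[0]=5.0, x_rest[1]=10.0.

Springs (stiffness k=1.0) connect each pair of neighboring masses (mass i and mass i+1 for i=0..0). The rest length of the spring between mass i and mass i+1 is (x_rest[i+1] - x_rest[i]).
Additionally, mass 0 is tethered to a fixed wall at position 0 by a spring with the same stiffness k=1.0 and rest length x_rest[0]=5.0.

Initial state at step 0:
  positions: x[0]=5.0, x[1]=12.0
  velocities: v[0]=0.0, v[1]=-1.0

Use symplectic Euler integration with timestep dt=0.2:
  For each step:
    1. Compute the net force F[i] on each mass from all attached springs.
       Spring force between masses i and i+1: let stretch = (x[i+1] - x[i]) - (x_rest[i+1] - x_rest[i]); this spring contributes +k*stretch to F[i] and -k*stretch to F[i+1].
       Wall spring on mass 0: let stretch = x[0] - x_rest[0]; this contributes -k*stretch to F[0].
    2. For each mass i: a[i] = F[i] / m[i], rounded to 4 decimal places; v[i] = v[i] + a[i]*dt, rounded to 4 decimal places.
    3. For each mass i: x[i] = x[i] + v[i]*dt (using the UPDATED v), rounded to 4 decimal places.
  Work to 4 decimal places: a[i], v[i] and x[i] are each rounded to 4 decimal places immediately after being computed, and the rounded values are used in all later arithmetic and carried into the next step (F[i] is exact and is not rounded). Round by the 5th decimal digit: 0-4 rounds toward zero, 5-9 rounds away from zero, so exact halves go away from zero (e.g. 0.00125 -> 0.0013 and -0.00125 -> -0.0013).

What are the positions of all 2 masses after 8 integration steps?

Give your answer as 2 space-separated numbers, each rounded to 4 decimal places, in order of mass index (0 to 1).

Step 0: x=[5.0000 12.0000] v=[0.0000 -1.0000]
Step 1: x=[5.0800 11.7200] v=[0.4000 -1.4000]
Step 2: x=[5.2224 11.3744] v=[0.7120 -1.7280]
Step 3: x=[5.4020 10.9827] v=[0.8979 -1.9584]
Step 4: x=[5.5887 10.5678] v=[0.9336 -2.0745]
Step 5: x=[5.7510 10.1537] v=[0.8117 -2.0703]
Step 6: x=[5.8594 9.7635] v=[0.5420 -1.9508]
Step 7: x=[5.8896 9.4172] v=[0.1509 -1.7316]
Step 8: x=[5.8253 9.1298] v=[-0.3215 -1.4371]

Answer: 5.8253 9.1298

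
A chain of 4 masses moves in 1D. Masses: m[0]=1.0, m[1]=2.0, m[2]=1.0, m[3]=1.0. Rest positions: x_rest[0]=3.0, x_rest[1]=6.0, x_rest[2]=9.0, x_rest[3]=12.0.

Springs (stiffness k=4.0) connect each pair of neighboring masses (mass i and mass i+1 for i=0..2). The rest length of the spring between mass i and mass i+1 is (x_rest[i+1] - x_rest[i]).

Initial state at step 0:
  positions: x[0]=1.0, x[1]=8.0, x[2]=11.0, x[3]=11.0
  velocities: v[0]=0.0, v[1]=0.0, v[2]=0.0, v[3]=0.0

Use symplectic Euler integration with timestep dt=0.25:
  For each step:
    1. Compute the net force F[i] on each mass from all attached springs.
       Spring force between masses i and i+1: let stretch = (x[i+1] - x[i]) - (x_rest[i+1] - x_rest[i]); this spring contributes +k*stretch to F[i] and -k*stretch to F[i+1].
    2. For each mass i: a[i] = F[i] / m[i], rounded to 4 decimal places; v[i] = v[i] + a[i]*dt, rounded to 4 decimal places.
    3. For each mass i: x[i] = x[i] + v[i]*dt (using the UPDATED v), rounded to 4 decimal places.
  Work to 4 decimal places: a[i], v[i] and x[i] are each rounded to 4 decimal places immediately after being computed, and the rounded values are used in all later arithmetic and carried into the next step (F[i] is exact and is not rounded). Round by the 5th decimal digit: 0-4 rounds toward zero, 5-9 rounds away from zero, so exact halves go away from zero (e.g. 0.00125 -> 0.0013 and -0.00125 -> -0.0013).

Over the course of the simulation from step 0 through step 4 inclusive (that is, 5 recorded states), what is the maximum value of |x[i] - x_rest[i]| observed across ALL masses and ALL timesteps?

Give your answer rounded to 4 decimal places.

Step 0: x=[1.0000 8.0000 11.0000 11.0000] v=[0.0000 0.0000 0.0000 0.0000]
Step 1: x=[2.0000 7.5000 10.2500 11.7500] v=[4.0000 -2.0000 -3.0000 3.0000]
Step 2: x=[3.6250 6.6563 9.1875 12.8750] v=[6.5000 -3.3750 -4.2500 4.5000]
Step 3: x=[5.2578 5.7500 8.4141 13.8281] v=[6.5313 -3.6251 -3.0937 3.8125]
Step 4: x=[6.2637 5.1152 8.3282 14.1777] v=[4.0235 -2.5392 -0.3438 1.3985]
Max displacement = 3.2637

Answer: 3.2637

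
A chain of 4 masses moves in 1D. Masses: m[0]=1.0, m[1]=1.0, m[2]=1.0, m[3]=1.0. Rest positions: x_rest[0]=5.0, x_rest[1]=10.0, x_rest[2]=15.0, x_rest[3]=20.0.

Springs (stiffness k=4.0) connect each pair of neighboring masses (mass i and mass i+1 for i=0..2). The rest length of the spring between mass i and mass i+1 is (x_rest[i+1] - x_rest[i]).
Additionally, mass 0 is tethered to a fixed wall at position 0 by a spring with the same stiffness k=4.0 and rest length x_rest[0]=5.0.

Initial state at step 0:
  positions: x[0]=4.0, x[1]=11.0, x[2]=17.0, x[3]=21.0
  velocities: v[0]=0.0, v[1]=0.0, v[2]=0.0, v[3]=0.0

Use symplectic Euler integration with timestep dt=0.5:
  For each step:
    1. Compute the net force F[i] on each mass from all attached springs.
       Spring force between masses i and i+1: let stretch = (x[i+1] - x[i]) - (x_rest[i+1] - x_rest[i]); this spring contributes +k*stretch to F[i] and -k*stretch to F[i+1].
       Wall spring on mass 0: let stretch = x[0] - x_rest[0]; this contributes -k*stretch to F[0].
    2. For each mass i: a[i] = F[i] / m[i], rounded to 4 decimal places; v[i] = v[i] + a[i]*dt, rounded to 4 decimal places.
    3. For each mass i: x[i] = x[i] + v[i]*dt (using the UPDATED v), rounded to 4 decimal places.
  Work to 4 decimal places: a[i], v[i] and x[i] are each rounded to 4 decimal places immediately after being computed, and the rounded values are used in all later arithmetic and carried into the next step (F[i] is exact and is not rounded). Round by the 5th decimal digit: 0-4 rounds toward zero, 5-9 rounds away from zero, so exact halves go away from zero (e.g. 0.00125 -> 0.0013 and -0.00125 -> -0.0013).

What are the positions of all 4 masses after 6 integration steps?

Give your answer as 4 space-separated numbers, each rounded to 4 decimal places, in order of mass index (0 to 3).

Answer: 4.0000 9.0000 15.0000 19.0000

Derivation:
Step 0: x=[4.0000 11.0000 17.0000 21.0000] v=[0.0000 0.0000 0.0000 0.0000]
Step 1: x=[7.0000 10.0000 15.0000 22.0000] v=[6.0000 -2.0000 -4.0000 2.0000]
Step 2: x=[6.0000 11.0000 15.0000 21.0000] v=[-2.0000 2.0000 0.0000 -2.0000]
Step 3: x=[4.0000 11.0000 17.0000 19.0000] v=[-4.0000 0.0000 4.0000 -4.0000]
Step 4: x=[5.0000 10.0000 15.0000 20.0000] v=[2.0000 -2.0000 -4.0000 2.0000]
Step 5: x=[6.0000 9.0000 13.0000 21.0000] v=[2.0000 -2.0000 -4.0000 2.0000]
Step 6: x=[4.0000 9.0000 15.0000 19.0000] v=[-4.0000 0.0000 4.0000 -4.0000]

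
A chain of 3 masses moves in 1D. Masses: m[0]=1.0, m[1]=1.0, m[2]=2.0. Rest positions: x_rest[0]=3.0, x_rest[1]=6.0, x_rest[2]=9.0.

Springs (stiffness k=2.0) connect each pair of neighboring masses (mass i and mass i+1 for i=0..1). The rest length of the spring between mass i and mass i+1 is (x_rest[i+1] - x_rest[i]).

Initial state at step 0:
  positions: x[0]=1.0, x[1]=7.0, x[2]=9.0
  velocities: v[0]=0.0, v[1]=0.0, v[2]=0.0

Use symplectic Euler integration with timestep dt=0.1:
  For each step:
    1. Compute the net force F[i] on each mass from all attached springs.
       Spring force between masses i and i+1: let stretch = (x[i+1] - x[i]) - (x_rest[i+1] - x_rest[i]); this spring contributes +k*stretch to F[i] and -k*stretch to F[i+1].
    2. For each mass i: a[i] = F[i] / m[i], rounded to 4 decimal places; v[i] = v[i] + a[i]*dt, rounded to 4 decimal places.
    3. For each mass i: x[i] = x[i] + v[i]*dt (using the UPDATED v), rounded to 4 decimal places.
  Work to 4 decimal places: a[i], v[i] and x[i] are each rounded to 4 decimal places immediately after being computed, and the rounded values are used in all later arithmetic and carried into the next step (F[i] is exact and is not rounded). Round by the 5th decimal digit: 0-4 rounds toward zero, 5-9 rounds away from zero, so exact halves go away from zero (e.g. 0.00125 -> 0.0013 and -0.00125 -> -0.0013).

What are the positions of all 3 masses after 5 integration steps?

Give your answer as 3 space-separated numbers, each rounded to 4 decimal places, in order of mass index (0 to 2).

Answer: 1.8061 5.9539 9.1200

Derivation:
Step 0: x=[1.0000 7.0000 9.0000] v=[0.0000 0.0000 0.0000]
Step 1: x=[1.0600 6.9200 9.0100] v=[0.6000 -0.8000 0.1000]
Step 2: x=[1.1772 6.7646 9.0291] v=[1.1720 -1.5540 0.1910]
Step 3: x=[1.3462 6.5427 9.0556] v=[1.6895 -2.2186 0.2646]
Step 4: x=[1.5591 6.2672 9.0869] v=[2.1288 -2.7553 0.3133]
Step 5: x=[1.8061 5.9539 9.1200] v=[2.4704 -3.1330 0.3313]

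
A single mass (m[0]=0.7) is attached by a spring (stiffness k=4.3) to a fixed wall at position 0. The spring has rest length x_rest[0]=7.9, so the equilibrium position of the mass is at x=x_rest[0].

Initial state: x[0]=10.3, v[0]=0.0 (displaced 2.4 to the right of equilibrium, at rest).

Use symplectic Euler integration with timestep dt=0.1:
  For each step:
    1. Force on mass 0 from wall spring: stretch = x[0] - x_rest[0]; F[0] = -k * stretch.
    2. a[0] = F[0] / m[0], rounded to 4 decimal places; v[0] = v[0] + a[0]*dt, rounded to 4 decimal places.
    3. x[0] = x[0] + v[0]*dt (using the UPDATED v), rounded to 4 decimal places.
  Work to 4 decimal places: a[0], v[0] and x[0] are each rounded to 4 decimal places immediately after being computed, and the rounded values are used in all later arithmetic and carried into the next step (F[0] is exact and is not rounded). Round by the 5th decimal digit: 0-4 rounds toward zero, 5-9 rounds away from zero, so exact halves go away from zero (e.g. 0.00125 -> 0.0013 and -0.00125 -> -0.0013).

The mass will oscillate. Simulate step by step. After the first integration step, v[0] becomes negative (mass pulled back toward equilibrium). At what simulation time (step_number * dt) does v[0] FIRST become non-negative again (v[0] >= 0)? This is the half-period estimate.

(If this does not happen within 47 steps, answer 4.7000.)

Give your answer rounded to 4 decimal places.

Answer: 1.3000

Derivation:
Step 0: x=[10.3000] v=[0.0000]
Step 1: x=[10.1526] v=[-1.4743]
Step 2: x=[9.8668] v=[-2.8580]
Step 3: x=[9.4602] v=[-4.0662]
Step 4: x=[8.9577] v=[-5.0246]
Step 5: x=[8.3903] v=[-5.6743]
Step 6: x=[7.7928] v=[-5.9755]
Step 7: x=[7.2018] v=[-5.9097]
Step 8: x=[6.6537] v=[-5.4808]
Step 9: x=[6.1822] v=[-4.7152]
Step 10: x=[5.8162] v=[-3.6600]
Step 11: x=[5.5782] v=[-2.3800]
Step 12: x=[5.4828] v=[-0.9538]
Step 13: x=[5.5359] v=[0.5311]
First v>=0 after going negative at step 13, time=1.3000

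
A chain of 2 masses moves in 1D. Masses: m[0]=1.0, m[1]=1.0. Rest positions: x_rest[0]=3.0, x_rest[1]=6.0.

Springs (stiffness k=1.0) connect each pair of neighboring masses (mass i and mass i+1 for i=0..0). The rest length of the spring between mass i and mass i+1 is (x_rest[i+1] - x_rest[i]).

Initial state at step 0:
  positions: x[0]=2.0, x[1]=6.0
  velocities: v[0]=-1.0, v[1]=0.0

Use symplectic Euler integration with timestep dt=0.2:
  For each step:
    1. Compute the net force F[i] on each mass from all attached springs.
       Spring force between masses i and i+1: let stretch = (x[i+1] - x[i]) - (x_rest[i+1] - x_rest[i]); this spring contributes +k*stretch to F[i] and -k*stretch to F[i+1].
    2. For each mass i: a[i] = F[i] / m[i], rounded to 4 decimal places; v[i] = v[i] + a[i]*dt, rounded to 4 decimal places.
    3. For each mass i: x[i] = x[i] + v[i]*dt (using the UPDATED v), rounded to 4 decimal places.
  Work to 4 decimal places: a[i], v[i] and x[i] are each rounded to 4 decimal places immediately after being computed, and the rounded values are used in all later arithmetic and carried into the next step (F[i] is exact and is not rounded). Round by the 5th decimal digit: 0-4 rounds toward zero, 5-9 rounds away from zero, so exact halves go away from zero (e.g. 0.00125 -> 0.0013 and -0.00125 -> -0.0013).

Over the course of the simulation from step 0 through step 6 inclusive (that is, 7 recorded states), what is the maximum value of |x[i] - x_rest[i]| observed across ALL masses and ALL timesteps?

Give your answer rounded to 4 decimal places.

Step 0: x=[2.0000 6.0000] v=[-1.0000 0.0000]
Step 1: x=[1.8400 5.9600] v=[-0.8000 -0.2000]
Step 2: x=[1.7248 5.8752] v=[-0.5760 -0.4240]
Step 3: x=[1.6556 5.7444] v=[-0.3459 -0.6541]
Step 4: x=[1.6300 5.5700] v=[-0.1281 -0.8719]
Step 5: x=[1.6420 5.3580] v=[0.0599 -1.0599]
Step 6: x=[1.6826 5.1174] v=[0.2031 -1.2031]
Max displacement = 1.3700

Answer: 1.3700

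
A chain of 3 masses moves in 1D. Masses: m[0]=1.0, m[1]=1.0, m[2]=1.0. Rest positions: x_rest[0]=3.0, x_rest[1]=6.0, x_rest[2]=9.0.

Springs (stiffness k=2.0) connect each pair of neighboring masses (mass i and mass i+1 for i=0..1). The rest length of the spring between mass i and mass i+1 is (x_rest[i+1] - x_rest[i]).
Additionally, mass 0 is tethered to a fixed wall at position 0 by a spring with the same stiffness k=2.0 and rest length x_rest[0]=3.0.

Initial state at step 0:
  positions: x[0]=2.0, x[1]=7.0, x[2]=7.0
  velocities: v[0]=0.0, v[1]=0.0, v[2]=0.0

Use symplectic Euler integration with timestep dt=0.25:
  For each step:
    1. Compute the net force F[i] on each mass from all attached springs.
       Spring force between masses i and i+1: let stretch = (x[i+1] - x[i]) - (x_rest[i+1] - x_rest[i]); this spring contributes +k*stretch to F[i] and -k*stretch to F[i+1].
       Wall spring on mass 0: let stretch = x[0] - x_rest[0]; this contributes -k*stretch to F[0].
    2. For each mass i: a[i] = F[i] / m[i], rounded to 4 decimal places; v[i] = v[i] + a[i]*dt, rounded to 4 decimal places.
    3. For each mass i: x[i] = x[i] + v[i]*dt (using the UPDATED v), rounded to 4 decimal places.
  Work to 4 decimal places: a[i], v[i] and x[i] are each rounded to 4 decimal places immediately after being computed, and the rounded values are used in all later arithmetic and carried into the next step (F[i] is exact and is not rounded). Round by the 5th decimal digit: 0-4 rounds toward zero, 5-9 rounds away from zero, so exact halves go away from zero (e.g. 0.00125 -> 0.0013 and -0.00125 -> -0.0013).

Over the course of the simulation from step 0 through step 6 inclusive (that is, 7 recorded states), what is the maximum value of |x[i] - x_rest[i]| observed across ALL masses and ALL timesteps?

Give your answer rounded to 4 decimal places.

Step 0: x=[2.0000 7.0000 7.0000] v=[0.0000 0.0000 0.0000]
Step 1: x=[2.3750 6.3750 7.3750] v=[1.5000 -2.5000 1.5000]
Step 2: x=[2.9531 5.3750 8.0000] v=[2.3125 -4.0000 2.5000]
Step 3: x=[3.4648 4.4004 8.6719] v=[2.0469 -3.8985 2.6875]
Step 4: x=[3.6604 3.8428 9.1849] v=[0.7823 -2.2306 2.0518]
Step 5: x=[3.4212 3.9301 9.4051] v=[-0.9567 0.3493 0.8808]
Step 6: x=[2.8180 4.6382 9.3159] v=[-2.4129 2.8324 -0.3567]
Max displacement = 2.1572

Answer: 2.1572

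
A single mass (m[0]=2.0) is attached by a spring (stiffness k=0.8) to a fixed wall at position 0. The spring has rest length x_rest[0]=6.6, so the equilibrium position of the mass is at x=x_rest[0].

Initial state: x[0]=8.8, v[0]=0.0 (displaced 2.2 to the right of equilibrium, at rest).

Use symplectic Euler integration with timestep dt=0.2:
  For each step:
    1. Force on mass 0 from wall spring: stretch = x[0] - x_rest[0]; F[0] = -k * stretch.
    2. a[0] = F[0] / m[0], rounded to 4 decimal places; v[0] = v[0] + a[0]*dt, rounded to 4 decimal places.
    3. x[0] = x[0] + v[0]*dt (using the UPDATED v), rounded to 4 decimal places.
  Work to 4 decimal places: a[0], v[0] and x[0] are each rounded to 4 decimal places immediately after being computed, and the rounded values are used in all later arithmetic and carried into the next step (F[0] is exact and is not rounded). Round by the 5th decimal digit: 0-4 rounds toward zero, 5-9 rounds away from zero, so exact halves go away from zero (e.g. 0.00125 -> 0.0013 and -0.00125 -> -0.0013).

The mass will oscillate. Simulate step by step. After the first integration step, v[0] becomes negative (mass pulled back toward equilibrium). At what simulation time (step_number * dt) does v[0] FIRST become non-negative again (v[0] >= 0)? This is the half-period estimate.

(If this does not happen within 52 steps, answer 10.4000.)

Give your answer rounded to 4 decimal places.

Answer: 5.0000

Derivation:
Step 0: x=[8.8000] v=[0.0000]
Step 1: x=[8.7648] v=[-0.1760]
Step 2: x=[8.6950] v=[-0.3492]
Step 3: x=[8.5916] v=[-0.5168]
Step 4: x=[8.4564] v=[-0.6761]
Step 5: x=[8.2915] v=[-0.8246]
Step 6: x=[8.0995] v=[-0.9599]
Step 7: x=[7.8835] v=[-1.0799]
Step 8: x=[7.6470] v=[-1.1826]
Step 9: x=[7.3937] v=[-1.2664]
Step 10: x=[7.1277] v=[-1.3299]
Step 11: x=[6.8533] v=[-1.3721]
Step 12: x=[6.5748] v=[-1.3924]
Step 13: x=[6.2967] v=[-1.3904]
Step 14: x=[6.0235] v=[-1.3661]
Step 15: x=[5.7595] v=[-1.3200]
Step 16: x=[5.5089] v=[-1.2528]
Step 17: x=[5.2758] v=[-1.1655]
Step 18: x=[5.0639] v=[-1.0596]
Step 19: x=[4.8766] v=[-0.9367]
Step 20: x=[4.7168] v=[-0.7988]
Step 21: x=[4.5872] v=[-0.6481]
Step 22: x=[4.4898] v=[-0.4871]
Step 23: x=[4.4261] v=[-0.3183]
Step 24: x=[4.3972] v=[-0.1444]
Step 25: x=[4.4036] v=[0.0318]
First v>=0 after going negative at step 25, time=5.0000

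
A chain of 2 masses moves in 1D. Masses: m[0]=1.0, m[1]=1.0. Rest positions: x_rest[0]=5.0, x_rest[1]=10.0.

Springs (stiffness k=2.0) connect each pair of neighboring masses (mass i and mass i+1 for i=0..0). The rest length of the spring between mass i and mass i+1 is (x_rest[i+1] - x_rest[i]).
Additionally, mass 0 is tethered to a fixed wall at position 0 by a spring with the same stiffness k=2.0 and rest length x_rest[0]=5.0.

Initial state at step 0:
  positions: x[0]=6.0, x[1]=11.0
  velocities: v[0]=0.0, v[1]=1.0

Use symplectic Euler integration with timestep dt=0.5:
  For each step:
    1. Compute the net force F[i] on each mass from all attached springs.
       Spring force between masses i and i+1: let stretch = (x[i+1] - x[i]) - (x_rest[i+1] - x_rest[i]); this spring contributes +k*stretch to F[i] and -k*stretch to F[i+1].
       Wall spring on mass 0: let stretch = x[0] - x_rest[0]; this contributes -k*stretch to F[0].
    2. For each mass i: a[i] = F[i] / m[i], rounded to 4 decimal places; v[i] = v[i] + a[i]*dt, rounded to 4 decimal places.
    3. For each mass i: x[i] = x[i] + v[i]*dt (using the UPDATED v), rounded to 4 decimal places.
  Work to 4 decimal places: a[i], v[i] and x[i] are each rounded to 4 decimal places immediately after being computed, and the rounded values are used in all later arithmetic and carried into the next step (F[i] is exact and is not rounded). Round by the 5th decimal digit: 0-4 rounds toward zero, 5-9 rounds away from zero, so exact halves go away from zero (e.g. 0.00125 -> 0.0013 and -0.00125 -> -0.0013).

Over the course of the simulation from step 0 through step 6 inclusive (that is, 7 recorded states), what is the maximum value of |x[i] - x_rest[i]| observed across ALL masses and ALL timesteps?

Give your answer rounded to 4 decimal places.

Answer: 1.5000

Derivation:
Step 0: x=[6.0000 11.0000] v=[0.0000 1.0000]
Step 1: x=[5.5000 11.5000] v=[-1.0000 1.0000]
Step 2: x=[5.2500 11.5000] v=[-0.5000 0.0000]
Step 3: x=[5.5000 10.8750] v=[0.5000 -1.2500]
Step 4: x=[5.6875 10.0625] v=[0.3750 -1.6250]
Step 5: x=[5.2188 9.5625] v=[-0.9375 -1.0000]
Step 6: x=[4.3125 9.3907] v=[-1.8126 -0.3437]
Max displacement = 1.5000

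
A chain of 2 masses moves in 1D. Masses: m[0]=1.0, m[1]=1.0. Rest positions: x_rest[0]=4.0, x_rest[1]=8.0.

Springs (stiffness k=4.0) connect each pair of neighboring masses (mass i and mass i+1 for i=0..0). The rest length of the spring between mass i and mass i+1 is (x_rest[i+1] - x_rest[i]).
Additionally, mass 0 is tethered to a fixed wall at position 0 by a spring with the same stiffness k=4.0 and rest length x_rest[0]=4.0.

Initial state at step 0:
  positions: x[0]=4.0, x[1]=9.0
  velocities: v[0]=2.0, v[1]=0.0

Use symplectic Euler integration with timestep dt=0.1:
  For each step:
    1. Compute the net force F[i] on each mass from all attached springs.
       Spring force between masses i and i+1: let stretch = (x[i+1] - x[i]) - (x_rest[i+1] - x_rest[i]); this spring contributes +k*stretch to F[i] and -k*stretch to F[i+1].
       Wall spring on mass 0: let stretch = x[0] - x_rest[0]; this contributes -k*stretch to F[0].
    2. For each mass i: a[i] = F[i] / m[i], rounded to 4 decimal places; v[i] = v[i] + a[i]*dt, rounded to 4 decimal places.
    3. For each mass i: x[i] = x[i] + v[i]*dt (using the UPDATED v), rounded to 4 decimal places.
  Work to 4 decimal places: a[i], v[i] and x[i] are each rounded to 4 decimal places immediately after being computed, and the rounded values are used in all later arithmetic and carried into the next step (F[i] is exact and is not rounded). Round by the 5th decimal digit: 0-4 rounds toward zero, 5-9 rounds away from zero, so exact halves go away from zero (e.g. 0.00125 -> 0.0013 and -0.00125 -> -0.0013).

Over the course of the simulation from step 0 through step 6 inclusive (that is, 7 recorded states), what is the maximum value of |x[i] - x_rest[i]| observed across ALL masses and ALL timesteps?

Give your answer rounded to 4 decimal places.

Step 0: x=[4.0000 9.0000] v=[2.0000 0.0000]
Step 1: x=[4.2400 8.9600] v=[2.4000 -0.4000]
Step 2: x=[4.4992 8.8912] v=[2.5920 -0.6880]
Step 3: x=[4.7541 8.8067] v=[2.5491 -0.8448]
Step 4: x=[4.9810 8.7201] v=[2.2685 -0.8658]
Step 5: x=[5.1582 8.6440] v=[1.7717 -0.7614]
Step 6: x=[5.2685 8.5884] v=[1.1027 -0.5557]
Max displacement = 1.2685

Answer: 1.2685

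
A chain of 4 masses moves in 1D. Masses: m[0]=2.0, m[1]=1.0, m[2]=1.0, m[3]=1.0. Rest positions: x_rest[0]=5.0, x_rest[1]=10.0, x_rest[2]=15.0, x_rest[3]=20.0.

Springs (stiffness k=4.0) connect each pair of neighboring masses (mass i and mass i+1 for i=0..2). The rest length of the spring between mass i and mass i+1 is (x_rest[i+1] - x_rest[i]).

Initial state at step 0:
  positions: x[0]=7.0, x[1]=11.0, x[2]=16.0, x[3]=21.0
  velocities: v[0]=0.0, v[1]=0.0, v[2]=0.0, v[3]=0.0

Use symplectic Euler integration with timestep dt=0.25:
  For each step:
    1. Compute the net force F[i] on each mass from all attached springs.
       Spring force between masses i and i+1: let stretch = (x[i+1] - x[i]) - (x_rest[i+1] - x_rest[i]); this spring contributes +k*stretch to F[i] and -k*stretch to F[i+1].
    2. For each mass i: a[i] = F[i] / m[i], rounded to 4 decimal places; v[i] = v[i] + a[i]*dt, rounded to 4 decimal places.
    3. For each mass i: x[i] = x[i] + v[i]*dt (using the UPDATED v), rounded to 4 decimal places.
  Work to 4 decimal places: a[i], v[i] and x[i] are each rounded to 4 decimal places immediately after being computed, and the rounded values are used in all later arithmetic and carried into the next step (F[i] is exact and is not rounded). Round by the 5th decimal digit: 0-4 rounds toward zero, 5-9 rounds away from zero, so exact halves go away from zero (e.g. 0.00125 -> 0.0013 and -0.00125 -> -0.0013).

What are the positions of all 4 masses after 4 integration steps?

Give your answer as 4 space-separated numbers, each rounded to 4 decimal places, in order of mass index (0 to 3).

Answer: 6.2918 11.8179 16.5108 21.0879

Derivation:
Step 0: x=[7.0000 11.0000 16.0000 21.0000] v=[0.0000 0.0000 0.0000 0.0000]
Step 1: x=[6.8750 11.2500 16.0000 21.0000] v=[-0.5000 1.0000 0.0000 0.0000]
Step 2: x=[6.6719 11.5938 16.0625 21.0000] v=[-0.8125 1.3750 0.2500 0.0000]
Step 3: x=[6.4590 11.8243 16.2422 21.0156] v=[-0.8516 0.9218 0.7188 0.0625]
Step 4: x=[6.2918 11.8179 16.5108 21.0879] v=[-0.6690 -0.0256 1.0743 0.2891]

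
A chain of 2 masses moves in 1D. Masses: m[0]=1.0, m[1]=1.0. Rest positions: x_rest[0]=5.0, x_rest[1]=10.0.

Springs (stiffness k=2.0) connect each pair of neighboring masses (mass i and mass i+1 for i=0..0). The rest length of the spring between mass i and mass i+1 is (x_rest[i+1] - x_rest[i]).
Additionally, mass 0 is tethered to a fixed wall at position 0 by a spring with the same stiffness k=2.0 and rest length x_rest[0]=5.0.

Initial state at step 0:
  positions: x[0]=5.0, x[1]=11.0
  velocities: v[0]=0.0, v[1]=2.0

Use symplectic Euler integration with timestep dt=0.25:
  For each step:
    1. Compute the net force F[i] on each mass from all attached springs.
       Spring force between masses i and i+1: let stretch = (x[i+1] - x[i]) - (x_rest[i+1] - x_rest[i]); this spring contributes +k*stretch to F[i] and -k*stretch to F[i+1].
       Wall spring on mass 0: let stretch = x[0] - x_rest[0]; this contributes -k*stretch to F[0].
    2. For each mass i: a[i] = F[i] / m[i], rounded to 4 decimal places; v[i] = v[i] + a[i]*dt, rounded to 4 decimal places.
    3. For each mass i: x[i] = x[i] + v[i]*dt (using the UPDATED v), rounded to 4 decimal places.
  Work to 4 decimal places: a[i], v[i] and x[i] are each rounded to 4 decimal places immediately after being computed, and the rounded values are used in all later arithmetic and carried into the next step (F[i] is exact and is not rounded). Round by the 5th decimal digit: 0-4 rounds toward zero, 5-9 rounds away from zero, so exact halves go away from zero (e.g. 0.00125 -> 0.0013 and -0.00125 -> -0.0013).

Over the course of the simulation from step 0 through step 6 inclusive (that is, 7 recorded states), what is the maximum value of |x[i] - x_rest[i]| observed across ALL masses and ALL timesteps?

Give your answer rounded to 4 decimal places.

Answer: 1.6622

Derivation:
Step 0: x=[5.0000 11.0000] v=[0.0000 2.0000]
Step 1: x=[5.1250 11.3750] v=[0.5000 1.5000]
Step 2: x=[5.3906 11.5938] v=[1.0625 0.8750]
Step 3: x=[5.7578 11.6622] v=[1.4688 0.2734]
Step 4: x=[6.1433 11.6175] v=[1.5421 -0.1788]
Step 5: x=[6.4452 11.5135] v=[1.2076 -0.4159]
Step 6: x=[6.5750 11.4010] v=[0.5192 -0.4501]
Max displacement = 1.6622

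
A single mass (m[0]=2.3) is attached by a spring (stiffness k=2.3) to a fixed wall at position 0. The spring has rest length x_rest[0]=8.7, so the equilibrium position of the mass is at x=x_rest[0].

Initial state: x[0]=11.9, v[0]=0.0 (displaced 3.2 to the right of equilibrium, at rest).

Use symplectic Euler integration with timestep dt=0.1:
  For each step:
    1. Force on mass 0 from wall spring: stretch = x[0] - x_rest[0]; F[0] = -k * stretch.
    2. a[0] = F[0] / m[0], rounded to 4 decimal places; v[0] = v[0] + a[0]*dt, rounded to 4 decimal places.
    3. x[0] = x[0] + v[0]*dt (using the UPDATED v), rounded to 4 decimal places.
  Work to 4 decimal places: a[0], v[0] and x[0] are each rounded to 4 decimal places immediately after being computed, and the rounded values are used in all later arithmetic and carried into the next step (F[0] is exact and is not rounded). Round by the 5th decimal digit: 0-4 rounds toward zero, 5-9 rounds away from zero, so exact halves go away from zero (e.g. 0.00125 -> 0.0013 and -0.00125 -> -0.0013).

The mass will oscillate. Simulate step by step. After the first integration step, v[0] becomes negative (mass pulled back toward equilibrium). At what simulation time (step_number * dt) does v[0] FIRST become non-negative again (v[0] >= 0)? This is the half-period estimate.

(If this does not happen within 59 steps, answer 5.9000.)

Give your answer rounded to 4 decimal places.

Answer: 3.2000

Derivation:
Step 0: x=[11.9000] v=[0.0000]
Step 1: x=[11.8680] v=[-0.3200]
Step 2: x=[11.8043] v=[-0.6368]
Step 3: x=[11.7096] v=[-0.9472]
Step 4: x=[11.5848] v=[-1.2482]
Step 5: x=[11.4311] v=[-1.5367]
Step 6: x=[11.2501] v=[-1.8098]
Step 7: x=[11.0436] v=[-2.0648]
Step 8: x=[10.8137] v=[-2.2992]
Step 9: x=[10.5626] v=[-2.5106]
Step 10: x=[10.2929] v=[-2.6969]
Step 11: x=[10.0073] v=[-2.8562]
Step 12: x=[9.7086] v=[-2.9869]
Step 13: x=[9.3998] v=[-3.0878]
Step 14: x=[9.0840] v=[-3.1578]
Step 15: x=[8.7644] v=[-3.1962]
Step 16: x=[8.4441] v=[-3.2026]
Step 17: x=[8.1264] v=[-3.1770]
Step 18: x=[7.8144] v=[-3.1196]
Step 19: x=[7.5113] v=[-3.0310]
Step 20: x=[7.2201] v=[-2.9121]
Step 21: x=[6.9437] v=[-2.7641]
Step 22: x=[6.6849] v=[-2.5885]
Step 23: x=[6.4462] v=[-2.3870]
Step 24: x=[6.2300] v=[-2.1616]
Step 25: x=[6.0385] v=[-1.9146]
Step 26: x=[5.8737] v=[-1.6485]
Step 27: x=[5.7371] v=[-1.3659]
Step 28: x=[5.6301] v=[-1.0696]
Step 29: x=[5.5538] v=[-0.7626]
Step 30: x=[5.5090] v=[-0.4480]
Step 31: x=[5.4961] v=[-0.1289]
Step 32: x=[5.5153] v=[0.1915]
First v>=0 after going negative at step 32, time=3.2000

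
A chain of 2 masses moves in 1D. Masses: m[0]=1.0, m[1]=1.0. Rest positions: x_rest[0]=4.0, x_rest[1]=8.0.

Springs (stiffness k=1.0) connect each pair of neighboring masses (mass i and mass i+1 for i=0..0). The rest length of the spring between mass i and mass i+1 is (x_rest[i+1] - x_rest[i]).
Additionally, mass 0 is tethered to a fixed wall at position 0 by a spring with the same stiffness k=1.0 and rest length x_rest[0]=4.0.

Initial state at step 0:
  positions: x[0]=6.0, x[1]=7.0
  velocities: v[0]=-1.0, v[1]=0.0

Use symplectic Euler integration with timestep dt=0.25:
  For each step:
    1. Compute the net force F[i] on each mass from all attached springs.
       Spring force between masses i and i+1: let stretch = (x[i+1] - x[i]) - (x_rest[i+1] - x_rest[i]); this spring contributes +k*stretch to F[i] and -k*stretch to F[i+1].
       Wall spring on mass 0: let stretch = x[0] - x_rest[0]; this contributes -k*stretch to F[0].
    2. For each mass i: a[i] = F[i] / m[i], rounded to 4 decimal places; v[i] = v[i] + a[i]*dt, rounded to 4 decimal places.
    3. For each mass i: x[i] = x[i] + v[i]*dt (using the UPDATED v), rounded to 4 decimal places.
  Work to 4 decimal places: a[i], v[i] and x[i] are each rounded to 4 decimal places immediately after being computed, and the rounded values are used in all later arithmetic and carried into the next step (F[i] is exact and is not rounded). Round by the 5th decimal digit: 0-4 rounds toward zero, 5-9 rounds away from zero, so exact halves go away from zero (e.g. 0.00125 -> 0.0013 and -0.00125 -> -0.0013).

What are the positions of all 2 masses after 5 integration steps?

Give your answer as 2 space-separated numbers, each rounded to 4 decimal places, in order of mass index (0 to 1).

Answer: 2.1480 8.6001

Derivation:
Step 0: x=[6.0000 7.0000] v=[-1.0000 0.0000]
Step 1: x=[5.4375 7.1875] v=[-2.2500 0.7500]
Step 2: x=[4.6445 7.5156] v=[-3.1719 1.3125]
Step 3: x=[3.7407 7.9143] v=[-3.6153 1.5947]
Step 4: x=[2.8639 8.3021] v=[-3.5071 1.5513]
Step 5: x=[2.1480 8.6001] v=[-2.8635 1.1918]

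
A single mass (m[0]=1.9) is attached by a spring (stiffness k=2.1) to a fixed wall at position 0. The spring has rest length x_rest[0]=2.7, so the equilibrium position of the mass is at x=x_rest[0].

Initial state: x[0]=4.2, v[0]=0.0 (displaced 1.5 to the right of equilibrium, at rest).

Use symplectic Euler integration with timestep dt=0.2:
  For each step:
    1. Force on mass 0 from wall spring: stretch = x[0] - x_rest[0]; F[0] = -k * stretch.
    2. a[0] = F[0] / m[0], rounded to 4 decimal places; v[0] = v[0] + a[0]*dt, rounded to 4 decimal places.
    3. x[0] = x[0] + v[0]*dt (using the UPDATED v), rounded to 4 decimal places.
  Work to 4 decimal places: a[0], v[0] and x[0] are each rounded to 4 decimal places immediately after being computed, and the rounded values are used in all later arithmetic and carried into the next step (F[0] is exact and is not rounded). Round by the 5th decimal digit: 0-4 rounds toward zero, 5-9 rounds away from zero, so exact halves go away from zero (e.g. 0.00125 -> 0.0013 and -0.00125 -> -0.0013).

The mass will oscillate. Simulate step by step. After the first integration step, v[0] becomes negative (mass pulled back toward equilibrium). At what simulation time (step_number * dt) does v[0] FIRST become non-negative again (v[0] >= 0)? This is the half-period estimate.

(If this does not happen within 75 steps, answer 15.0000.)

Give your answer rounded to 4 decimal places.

Step 0: x=[4.2000] v=[0.0000]
Step 1: x=[4.1337] v=[-0.3316]
Step 2: x=[4.0040] v=[-0.6485]
Step 3: x=[3.8166] v=[-0.9368]
Step 4: x=[3.5799] v=[-1.1836]
Step 5: x=[3.3043] v=[-1.3781]
Step 6: x=[3.0020] v=[-1.5117]
Step 7: x=[2.6863] v=[-1.5785]
Step 8: x=[2.3712] v=[-1.5755]
Step 9: x=[2.0706] v=[-1.5028]
Step 10: x=[1.7979] v=[-1.3637]
Step 11: x=[1.5650] v=[-1.1643]
Step 12: x=[1.3823] v=[-0.9134]
Step 13: x=[1.2579] v=[-0.6221]
Step 14: x=[1.1972] v=[-0.3033]
Step 15: x=[1.2030] v=[0.0289]
First v>=0 after going negative at step 15, time=3.0000

Answer: 3.0000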